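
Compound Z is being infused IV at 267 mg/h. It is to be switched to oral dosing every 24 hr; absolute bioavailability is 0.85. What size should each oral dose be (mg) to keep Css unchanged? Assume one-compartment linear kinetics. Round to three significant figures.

To maintain the same Css, the systemic dosing rate must be unchanged: F·D/τ = infusion rate.
D = rate × τ / F = 267 × 24 / 0.85 = 7539 mg

7540 mg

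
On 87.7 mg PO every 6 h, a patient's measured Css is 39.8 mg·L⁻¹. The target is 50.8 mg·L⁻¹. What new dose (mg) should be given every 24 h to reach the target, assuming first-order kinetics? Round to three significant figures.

With linear kinetics, Css is proportional to dose rate (D/τ) at fixed clearance.
D₂ = D₁ × (Css,target / Css,current) × (τ₂/τ₁) = 87.7 × (50.8/39.8) × (24/6) = 447.8 mg

448 mg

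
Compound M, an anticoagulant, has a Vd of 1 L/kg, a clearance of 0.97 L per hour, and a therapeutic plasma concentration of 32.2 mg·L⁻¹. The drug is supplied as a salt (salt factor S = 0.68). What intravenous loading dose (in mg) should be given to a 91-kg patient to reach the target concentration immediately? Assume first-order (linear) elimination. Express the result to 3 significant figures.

Vd = 1 L/kg × 91 kg = 91.00 L
LD = Vd × C / S = 91.00 × 32.20 / 0.68 = 4309 mg

4310 mg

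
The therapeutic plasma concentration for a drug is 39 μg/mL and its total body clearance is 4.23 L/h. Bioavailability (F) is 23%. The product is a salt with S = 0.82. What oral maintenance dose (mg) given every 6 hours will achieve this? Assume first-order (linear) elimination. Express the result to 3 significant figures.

5250 mg

D = CL × Css × τ / F / S = 4.230 × 39 × 6 / 0.23 / 0.82 = 5248 mg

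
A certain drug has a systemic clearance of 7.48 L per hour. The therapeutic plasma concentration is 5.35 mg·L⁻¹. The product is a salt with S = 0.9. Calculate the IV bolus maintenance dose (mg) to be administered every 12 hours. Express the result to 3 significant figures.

534 mg

D = CL × Css × τ / S = 7.480 × 5.35 × 12 / 0.9 = 533.6 mg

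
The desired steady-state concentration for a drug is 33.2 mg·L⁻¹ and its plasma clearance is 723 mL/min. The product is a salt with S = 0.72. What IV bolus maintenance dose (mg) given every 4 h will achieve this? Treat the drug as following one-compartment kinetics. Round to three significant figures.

CL = 723 mL/min = 723 × 0.06 = 43.38 L/h
D = CL × Css × τ / S = 43.38 × 33.2 × 4 / 0.72 = 8001 mg

8000 mg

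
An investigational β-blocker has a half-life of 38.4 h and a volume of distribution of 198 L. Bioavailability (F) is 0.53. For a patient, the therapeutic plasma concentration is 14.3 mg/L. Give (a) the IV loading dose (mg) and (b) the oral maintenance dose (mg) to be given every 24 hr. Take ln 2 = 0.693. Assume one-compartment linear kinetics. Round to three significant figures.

(a) 2830 mg; (b) 2310 mg

LD = Vd × C = 198.0 × 14.3 = 2831 mg
CL = 0.693 × Vd / t½ = 0.693 × 198.0 / 38.4 = 3.573 L/h
D = CL × Css × τ / F = 3.573 × 14.3 × 24 / 0.53 = 2314 mg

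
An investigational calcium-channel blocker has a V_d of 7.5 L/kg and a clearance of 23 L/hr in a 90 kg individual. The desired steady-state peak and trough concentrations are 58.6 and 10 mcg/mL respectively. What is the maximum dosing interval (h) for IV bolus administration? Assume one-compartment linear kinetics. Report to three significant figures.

51.9 h

Vd(total) = 90 kg × 7.5 L/kg = 675.0 L
k = CL / Vd = 23.00 / 675.0 = 0.03407 h⁻¹
Between IV bolus doses, concentration decays as C = C₀·e^(−kτ), so C_peak/C_trough = e^(kτ).
τ_max = ln(C_peak/C_trough) / k = ln(58.6/10) / 0.03407 = 1.768 / 0.03407 = 51.89 h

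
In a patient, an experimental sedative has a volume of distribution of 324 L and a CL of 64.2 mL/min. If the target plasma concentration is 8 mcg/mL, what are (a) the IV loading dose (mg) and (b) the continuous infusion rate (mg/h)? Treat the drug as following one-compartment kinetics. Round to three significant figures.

Loading dose = Vd × C = 324.0 × 8 = 2592 mg
CL = 64.2 mL/min = 64.2 × 0.06 = 3.852 L/h
Infusion rate = 3.852 L/h × 8 mg/L = 30.82 mg/h

(a) 2590 mg; (b) 30.8 mg/h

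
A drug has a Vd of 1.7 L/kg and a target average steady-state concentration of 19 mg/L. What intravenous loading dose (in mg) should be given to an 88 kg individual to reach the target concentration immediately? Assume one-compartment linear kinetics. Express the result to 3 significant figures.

Total Vd = 1.7 × 88 = 149.6 L
The loading dose fills Vd to the target concentration.
LD = Vd × C = 149.6 × 19.00 = 2842 mg

2840 mg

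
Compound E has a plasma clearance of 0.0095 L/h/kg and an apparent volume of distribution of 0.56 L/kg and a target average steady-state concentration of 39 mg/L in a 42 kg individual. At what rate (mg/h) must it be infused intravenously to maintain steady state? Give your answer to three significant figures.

15.6 mg/h

CL = 0.0095 L/h/kg × 42 kg = 0.3990 L/h
Rate = CL × Css = 0.3990 × 39 = 15.56 mg/h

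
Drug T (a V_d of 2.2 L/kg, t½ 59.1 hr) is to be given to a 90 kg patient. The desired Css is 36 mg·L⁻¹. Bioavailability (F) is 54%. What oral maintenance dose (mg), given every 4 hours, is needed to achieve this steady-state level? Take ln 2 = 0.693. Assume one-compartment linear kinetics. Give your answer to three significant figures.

619 mg

Vd(total) = 90 kg × 2.2 L/kg = 198.0 L
CL = 0.693 × Vd / t½ = 0.693 × 198.0 / 59.1 = 2.322 L/h
D = CL × Css × τ / F = 2.322 × 36 × 4 / 0.54 = 619.2 mg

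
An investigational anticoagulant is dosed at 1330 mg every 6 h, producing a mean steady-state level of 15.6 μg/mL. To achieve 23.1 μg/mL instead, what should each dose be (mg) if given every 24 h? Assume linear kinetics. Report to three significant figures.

7880 mg

For first-order elimination, Css ∝ F·D/(CL·τ); F and CL are unchanged, so Css ∝ D/τ.
D₂ = D₁ × (Css,target / Css,current) × (τ₂/τ₁) = 1330 × (23.1/15.6) × (24/6) = 7878 mg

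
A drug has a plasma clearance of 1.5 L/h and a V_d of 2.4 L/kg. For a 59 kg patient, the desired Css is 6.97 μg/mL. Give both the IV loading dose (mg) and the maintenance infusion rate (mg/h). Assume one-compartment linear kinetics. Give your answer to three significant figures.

(a) 987 mg; (b) 10.5 mg/h

Vd(total) = 59 kg × 2.4 L/kg = 141.6 L
Loading dose = Vd × C = 141.6 × 6.97 = 987.0 mg
Infusion rate = 1.500 L/h × 6.97 mg/L = 10.46 mg/h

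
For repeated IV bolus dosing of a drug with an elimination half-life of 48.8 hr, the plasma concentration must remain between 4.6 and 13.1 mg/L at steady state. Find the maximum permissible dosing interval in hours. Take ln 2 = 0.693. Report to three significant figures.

73.7 h

k = 0.693 / t½ = 0.693 / 48.8 = 0.01420 h⁻¹
Between IV bolus doses, concentration decays as C = C₀·e^(−kτ), so C_peak/C_trough = e^(kτ).
τ_max = ln(C_peak/C_trough) / k = ln(13.1/4.6) / 0.01420 = 1.047 / 0.01420 = 73.73 h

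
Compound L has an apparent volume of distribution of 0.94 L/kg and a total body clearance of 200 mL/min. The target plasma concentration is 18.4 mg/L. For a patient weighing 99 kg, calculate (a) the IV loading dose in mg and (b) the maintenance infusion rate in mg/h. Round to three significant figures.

(a) 1710 mg; (b) 221 mg/h

Total Vd = 0.94 × 99 = 93.06 L
Loading: fill Vd to C_target → 93.06 L × 18.4 mg/L = 1712 mg
CL = 200 mL/min = 200 × 0.06 = 12.00 L/h
Maintenance infusion rate = CL × Css = 12.00 × 18.4 = 220.8 mg/h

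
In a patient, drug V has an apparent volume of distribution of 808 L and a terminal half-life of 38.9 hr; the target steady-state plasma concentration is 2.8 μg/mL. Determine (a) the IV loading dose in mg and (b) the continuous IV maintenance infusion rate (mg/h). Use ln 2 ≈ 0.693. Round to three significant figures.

LD = Vd × C = 808.0 × 2.8 = 2262 mg
CL = 0.693 × Vd / t½ = 0.693 × 808.0 / 38.9 = 14.39 L/h
Infusion rate = CL × Css = 14.39 × 2.8 = 40.29 mg/h

(a) 2260 mg; (b) 40.3 mg/h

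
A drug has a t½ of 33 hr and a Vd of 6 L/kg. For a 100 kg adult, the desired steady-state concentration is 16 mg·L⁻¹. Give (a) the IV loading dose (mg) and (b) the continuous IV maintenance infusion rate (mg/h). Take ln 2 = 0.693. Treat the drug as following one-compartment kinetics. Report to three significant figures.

(a) 9600 mg; (b) 202 mg/h

Total Vd = 6 × 100 = 600.0 L
LD = Vd × C = 600.0 × 16 = 9600 mg
CL = 0.693 × Vd / t½ = 0.693 × 600.0 / 33 = 12.60 L/h
Infusion rate = CL × Css = 12.60 × 16 = 201.6 mg/h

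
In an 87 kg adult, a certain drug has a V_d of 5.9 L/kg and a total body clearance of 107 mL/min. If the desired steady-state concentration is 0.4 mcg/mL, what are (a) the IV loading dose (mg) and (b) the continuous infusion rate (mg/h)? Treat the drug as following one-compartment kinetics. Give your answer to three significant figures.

Total Vd = 5.9 × 87 = 513.3 L
Loading dose = Vd × C = 513.3 × 0.4 = 205.3 mg
Convert clearance: 107 mL/min × 60 min/h ÷ 1000 mL/L = 6.420 L/h
Maintenance infusion rate = CL × Css = 6.420 × 0.4 = 2.568 mg/h

(a) 205 mg; (b) 2.57 mg/h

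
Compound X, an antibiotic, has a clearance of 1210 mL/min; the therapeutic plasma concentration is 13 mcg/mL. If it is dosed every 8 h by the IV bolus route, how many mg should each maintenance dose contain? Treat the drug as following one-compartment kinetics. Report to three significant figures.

CL = 1210 mL/min × 60/1000 = 72.60 L/h
D = CL × Css × τ = 72.60 × 13 × 8 = 7550 mg

7550 mg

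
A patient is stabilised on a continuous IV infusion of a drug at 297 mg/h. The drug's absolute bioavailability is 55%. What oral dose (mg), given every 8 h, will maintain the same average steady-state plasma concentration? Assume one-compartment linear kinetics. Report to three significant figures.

4320 mg

To maintain the same Css, the systemic dosing rate must be unchanged: F·D/τ = infusion rate.
D = rate × τ / F = 297 × 8 / 0.55 = 4320 mg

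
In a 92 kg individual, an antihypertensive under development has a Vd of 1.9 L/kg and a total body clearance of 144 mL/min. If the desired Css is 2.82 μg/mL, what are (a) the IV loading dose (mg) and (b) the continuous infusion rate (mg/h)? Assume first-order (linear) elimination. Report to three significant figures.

(a) 493 mg; (b) 24.4 mg/h

Vd = 1.9 L/kg × 92 kg = 174.8 L
Loading dose = Vd × C = 174.8 × 2.82 = 492.9 mg
CL = 144 mL/min = 144 × 0.06 = 8.640 L/h
Maintenance infusion rate = CL × Css = 8.640 × 2.82 = 24.36 mg/h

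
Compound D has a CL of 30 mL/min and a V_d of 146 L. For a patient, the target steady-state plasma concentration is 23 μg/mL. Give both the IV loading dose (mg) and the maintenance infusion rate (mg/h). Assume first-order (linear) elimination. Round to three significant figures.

(a) 3360 mg; (b) 41.4 mg/h

Loading: fill Vd to C_target → 146.0 L × 23 mg/L = 3358 mg
CL = 30 mL/min = 30 × 0.06 = 1.800 L/h
Infusion rate = 1.800 L/h × 23 mg/L = 41.40 mg/h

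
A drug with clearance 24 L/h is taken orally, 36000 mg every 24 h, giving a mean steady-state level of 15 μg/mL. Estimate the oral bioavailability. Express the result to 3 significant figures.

0.240

F·D/τ = CL·Css at steady state → F = CL·Css·τ / D.
F = 24 × 15 × 24 / 36000 = 0.240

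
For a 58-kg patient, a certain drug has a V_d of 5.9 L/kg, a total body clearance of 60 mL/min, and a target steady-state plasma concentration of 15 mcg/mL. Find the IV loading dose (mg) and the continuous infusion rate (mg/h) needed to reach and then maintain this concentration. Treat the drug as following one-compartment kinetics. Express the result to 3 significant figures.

Vd(total) = 58 kg × 5.9 L/kg = 342.2 L
Loading: fill Vd to C_target → 342.2 L × 15 mg/L = 5133 mg
Convert clearance: 60 mL/min × 60 min/h ÷ 1000 mL/L = 3.600 L/h
Maintenance: replace elimination → rate = CL × Css = 3.600 × 15 = 54.00 mg/h

(a) 5130 mg; (b) 54.0 mg/h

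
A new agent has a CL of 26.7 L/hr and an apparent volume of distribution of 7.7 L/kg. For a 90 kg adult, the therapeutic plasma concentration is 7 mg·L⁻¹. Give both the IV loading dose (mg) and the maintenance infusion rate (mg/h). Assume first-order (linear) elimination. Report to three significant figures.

(a) 4850 mg; (b) 187 mg/h

Vd = 7.7 L/kg × 90 kg = 693.0 L
Loading dose = Vd × C = 693.0 × 7 = 4851 mg
Infusion rate = 26.70 L/h × 7 mg/L = 186.9 mg/h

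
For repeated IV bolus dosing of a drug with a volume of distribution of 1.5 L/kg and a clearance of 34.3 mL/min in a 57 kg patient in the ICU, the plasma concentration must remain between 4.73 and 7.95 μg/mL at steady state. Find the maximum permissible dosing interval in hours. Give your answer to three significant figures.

Vd = 1.5 L/kg × 57 kg = 85.50 L
CL = 34.3 mL/min × 60/1000 = 2.058 L/h
k = CL / Vd = 2.058 / 85.50 = 0.02407 h⁻¹
Between IV bolus doses, concentration decays as C = C₀·e^(−kτ), so C_peak/C_trough = e^(kτ).
τ_max = ln(C_peak/C_trough) / k = ln(7.95/4.73) / 0.02407 = 0.5192 / 0.02407 = 21.57 h

21.6 h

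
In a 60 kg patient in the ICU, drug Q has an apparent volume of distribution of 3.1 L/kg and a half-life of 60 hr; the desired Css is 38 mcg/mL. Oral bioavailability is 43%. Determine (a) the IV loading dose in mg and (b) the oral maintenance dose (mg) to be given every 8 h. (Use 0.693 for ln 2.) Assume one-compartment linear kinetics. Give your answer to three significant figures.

Vd(total) = 60 kg × 3.1 L/kg = 186.0 L
LD = Vd × C = 186.0 × 38 = 7068 mg
CL = 0.693 × Vd / t½ = 0.693 × 186.0 / 60 = 2.148 L/h
D = CL × Css × τ / F = 2.148 × 38 × 8 / 0.43 = 1519 mg

(a) 7070 mg; (b) 1520 mg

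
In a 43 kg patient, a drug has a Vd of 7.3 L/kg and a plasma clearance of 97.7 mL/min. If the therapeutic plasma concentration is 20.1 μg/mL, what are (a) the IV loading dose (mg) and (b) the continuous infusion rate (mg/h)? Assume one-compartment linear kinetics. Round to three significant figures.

Vd(total) = 43 kg × 7.3 L/kg = 313.9 L
Loading: fill Vd to C_target → 313.9 L × 20.1 mg/L = 6309 mg
Convert clearance: 97.7 mL/min × 60 min/h ÷ 1000 mL/L = 5.862 L/h
Maintenance: replace elimination → rate = CL × Css = 5.862 × 20.1 = 117.8 mg/h

(a) 6310 mg; (b) 118 mg/h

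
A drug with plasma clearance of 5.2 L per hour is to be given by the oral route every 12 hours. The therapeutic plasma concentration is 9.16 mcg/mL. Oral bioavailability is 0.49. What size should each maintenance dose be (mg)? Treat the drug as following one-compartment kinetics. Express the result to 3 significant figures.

1170 mg

D = CL × Css × τ / F = 5.200 × 9.16 × 12 / 0.49 = 1166 mg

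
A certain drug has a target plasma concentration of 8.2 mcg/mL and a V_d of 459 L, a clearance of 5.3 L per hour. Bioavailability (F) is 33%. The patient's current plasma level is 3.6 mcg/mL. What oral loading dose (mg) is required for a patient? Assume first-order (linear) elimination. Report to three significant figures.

Concentration deficit ΔC = 8.2 − 3.6 = 4.600 mg/L
LD = Vd × ΔC / F = 459.0 × 4.600 / 0.33 = 6398 mg

6400 mg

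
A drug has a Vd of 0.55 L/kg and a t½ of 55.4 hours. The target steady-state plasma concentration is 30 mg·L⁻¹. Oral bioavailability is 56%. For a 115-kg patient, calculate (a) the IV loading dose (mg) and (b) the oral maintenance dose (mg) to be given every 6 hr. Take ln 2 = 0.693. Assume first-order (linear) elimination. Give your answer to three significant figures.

(a) 1900 mg; (b) 254 mg

Vd(total) = 115 kg × 0.55 L/kg = 63.25 L
LD = Vd × C = 63.25 × 30 = 1898 mg
CL = 0.693 × Vd / t½ = 0.693 × 63.25 / 55.4 = 0.7912 L/h
D = CL × Css × τ / F = 0.7912 × 30 × 6 / 0.56 = 254.3 mg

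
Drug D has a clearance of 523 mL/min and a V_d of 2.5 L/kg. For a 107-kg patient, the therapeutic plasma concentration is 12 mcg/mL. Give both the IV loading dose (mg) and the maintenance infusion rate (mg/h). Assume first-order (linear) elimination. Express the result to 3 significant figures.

Total Vd = 2.5 × 107 = 267.5 L
LD = Vd · C_target = 267.5 × 12 = 3210 mg
Convert clearance: 523 mL/min × 60 min/h ÷ 1000 mL/L = 31.38 L/h
Infusion rate = 31.38 L/h × 12 mg/L = 376.6 mg/h

(a) 3210 mg; (b) 377 mg/h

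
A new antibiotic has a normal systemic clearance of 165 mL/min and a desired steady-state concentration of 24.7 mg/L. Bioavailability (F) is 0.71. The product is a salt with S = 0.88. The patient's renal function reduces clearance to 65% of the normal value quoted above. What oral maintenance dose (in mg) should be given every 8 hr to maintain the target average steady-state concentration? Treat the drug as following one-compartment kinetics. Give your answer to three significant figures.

2040 mg

CL = 165 mL/min × 60/1000 = 9.900 L/h
Patient clearance = 0.65 × 9.900 = 6.435 L/h
D = CL × Css × τ / F / S = 6.435 × 24.7 × 8 / 0.71 / 0.88 = 2035 mg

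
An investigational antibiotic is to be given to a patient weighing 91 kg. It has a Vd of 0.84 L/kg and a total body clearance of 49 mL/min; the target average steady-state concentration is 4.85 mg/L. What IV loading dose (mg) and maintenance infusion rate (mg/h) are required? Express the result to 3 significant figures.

(a) 371 mg; (b) 14.3 mg/h

Vd(total) = 91 kg × 0.84 L/kg = 76.44 L
LD = Vd · C_target = 76.44 × 4.85 = 370.7 mg
Convert clearance: 49 mL/min × 60 min/h ÷ 1000 mL/L = 2.940 L/h
Infusion rate = 2.940 L/h × 4.85 mg/L = 14.26 mg/h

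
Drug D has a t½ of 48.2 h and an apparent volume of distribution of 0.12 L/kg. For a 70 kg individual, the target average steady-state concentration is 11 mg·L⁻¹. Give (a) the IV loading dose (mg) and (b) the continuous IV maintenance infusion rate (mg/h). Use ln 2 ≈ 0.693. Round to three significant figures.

(a) 92.4 mg; (b) 1.33 mg/h

Vd = 0.12 L/kg × 70 kg = 8.400 L
LD = Vd × C = 8.400 × 11 = 92.40 mg
CL = 0.693 × Vd / t½ = 0.693 × 8.400 / 48.2 = 0.1208 L/h
Infusion rate = CL × Css = 0.1208 × 11 = 1.329 mg/h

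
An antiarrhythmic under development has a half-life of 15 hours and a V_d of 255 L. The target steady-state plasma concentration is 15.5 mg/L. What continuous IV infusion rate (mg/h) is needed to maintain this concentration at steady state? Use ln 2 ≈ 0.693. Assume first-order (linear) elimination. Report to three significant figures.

CL = 0.693 × Vd / t½ = 0.693 × 255.0 / 15 = 11.78 L/h
Infusion rate = CL × Css = 11.78 × 15.5 = 182.6 mg/h

183 mg/h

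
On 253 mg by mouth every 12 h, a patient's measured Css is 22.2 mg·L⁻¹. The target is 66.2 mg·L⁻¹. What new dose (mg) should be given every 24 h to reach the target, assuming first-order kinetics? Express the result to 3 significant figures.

1510 mg

With linear kinetics, Css is proportional to dose rate (D/τ) at fixed clearance.
D₂ = D₁ × (Css,target / Css,current) × (τ₂/τ₁) = 253 × (66.2/22.2) × (24/12) = 1509 mg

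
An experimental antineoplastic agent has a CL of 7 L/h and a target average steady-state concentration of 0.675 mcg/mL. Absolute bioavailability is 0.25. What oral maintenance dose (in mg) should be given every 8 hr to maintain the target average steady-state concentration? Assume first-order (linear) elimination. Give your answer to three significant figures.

151 mg

D = CL × Css × τ / F = 7.000 × 0.675 × 8 / 0.25 = 151.2 mg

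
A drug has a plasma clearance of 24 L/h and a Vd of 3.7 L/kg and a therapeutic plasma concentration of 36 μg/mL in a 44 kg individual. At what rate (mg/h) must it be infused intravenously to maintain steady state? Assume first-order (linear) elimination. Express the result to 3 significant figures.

At steady state, infusion rate equals elimination rate: rate in = CL × Css.
R₀ = 24.00 × 36 = 864.0 mg/h

864 mg/h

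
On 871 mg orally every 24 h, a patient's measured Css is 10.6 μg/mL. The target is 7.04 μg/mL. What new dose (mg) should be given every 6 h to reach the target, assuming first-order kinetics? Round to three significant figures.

With linear kinetics, Css is proportional to dose rate (D/τ) at fixed clearance.
D₂ = D₁ × (Css,target / Css,current) × (τ₂/τ₁) = 871 × (7.04/10.6) × (6/24) = 144.6 mg

145 mg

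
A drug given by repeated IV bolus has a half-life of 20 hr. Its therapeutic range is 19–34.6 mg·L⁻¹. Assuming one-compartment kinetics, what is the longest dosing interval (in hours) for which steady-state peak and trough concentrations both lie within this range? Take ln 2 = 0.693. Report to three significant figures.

k = 0.693 / t½ = 0.693 / 20 = 0.03465 h⁻¹
Between IV bolus doses, concentration decays as C = C₀·e^(−kτ), so C_peak/C_trough = e^(kτ).
τ_max = ln(C_peak/C_trough) / k = ln(34.6/19) / 0.03465 = 0.5994 / 0.03465 = 17.30 h

17.3 h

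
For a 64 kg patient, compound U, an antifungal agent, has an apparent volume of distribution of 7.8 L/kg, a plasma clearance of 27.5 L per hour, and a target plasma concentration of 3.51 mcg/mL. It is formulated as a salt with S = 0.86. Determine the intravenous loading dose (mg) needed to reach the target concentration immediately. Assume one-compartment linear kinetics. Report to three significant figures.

Vd(total) = 64 kg × 7.8 L/kg = 499.2 L
LD = Vd × C / S = 499.2 × 3.510 / 0.86 = 2037 mg

2040 mg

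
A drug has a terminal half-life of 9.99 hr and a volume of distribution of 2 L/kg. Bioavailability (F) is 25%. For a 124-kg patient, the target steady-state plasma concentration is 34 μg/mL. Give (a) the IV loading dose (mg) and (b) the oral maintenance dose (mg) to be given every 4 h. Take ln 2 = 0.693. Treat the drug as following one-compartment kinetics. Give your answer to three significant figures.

Vd(total) = 124 kg × 2 L/kg = 248.0 L
LD = Vd × C = 248.0 × 34 = 8432 mg
CL = 0.693 × Vd / t½ = 0.693 × 248.0 / 9.99 = 17.20 L/h
D = CL × Css × τ / F = 17.20 × 34 × 4 / 0.25 = 9357 mg

(a) 8430 mg; (b) 9360 mg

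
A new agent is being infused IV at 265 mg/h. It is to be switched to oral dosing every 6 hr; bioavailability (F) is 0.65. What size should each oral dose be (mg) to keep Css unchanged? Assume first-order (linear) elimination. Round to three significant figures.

To maintain the same Css, the systemic dosing rate must be unchanged: F·D/τ = infusion rate.
D = rate × τ / F = 265 × 6 / 0.65 = 2446 mg

2450 mg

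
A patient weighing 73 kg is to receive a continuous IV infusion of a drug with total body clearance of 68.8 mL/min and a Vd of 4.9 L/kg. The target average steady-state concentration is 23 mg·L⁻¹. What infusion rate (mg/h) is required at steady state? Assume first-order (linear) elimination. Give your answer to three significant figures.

94.9 mg/h

CL = 68.8 mL/min = 68.8 × 0.06 = 4.128 L/h
Maintenance depends on clearance, not Vd — rate in must match rate out.
R₀ = 4.128 × 23 = 94.94 mg/h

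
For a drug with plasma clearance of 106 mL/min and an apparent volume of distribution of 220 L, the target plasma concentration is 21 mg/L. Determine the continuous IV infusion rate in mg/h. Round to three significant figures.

134 mg/h

CL = 106 mL/min = 106 × 0.06 = 6.360 L/h
At steady state, infusion rate equals elimination rate: rate in = CL × Css.
Rate = CL × Css = 6.360 × 21 = 133.6 mg/h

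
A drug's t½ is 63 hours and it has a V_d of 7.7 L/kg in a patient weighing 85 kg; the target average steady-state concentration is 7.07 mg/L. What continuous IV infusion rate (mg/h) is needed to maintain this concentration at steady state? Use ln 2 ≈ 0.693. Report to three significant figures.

50.9 mg/h

Vd(total) = 85 kg × 7.7 L/kg = 654.5 L
CL = ln 2 · Vd / t½ = 0.693 × 654.5 / 63 = 7.200 L/h
Infusion rate = CL × Css = 7.200 × 7.07 = 50.90 mg/h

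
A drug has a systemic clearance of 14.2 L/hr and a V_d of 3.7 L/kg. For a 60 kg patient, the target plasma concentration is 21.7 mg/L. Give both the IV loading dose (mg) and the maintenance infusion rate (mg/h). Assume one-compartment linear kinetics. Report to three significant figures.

Vd(total) = 60 kg × 3.7 L/kg = 222.0 L
LD = Vd · C_target = 222.0 × 21.7 = 4817 mg
Maintenance infusion rate = CL × Css = 14.20 × 21.7 = 308.1 mg/h

(a) 4820 mg; (b) 308 mg/h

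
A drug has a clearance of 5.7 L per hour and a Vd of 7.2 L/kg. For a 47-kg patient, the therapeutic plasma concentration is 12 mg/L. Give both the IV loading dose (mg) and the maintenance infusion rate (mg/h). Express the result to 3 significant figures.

(a) 4060 mg; (b) 68.4 mg/h

Vd = 7.2 L/kg × 47 kg = 338.4 L
Loading dose = Vd × C = 338.4 × 12 = 4061 mg
Maintenance: replace elimination → rate = CL × Css = 5.700 × 12 = 68.40 mg/h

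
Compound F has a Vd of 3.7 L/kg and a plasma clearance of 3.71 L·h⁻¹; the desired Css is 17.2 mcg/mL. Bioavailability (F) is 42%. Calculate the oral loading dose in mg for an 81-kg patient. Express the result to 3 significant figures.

Vd(total) = 81 kg × 3.7 L/kg = 299.7 L
The loading dose fills Vd to the target concentration; clearance is irrelevant here.
LD = Vd × C / F = 299.7 × 17.20 / 0.42 = 12270 mg

12300 mg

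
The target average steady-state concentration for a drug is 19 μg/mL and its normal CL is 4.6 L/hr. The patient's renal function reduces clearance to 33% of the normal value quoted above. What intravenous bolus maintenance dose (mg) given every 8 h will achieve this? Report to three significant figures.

Patient clearance = 0.33 × 4.600 = 1.518 L/h
At steady state, dose per interval replaces the amount cleared in that interval: D/τ = CL·Css.
D = CL × Css × τ = 1.518 × 19 × 8 = 230.7 mg

231 mg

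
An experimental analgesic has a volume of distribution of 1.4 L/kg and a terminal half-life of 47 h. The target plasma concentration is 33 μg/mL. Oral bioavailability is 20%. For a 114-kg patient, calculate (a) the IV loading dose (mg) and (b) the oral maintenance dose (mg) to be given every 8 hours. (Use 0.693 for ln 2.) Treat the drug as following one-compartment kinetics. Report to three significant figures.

Total Vd = 1.4 × 114 = 159.6 L
LD = Vd × C = 159.6 × 33 = 5267 mg
CL = 0.693 × Vd / t½ = 0.693 × 159.6 / 47 = 2.353 L/h
D = CL × Css × τ / F = 2.353 × 33 × 8 / 0.2 = 3106 mg

(a) 5270 mg; (b) 3110 mg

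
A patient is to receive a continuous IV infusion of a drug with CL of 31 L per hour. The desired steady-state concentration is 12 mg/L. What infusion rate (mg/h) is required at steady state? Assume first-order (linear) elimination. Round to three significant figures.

372 mg/h

At steady state, infusion rate equals elimination rate: rate in = CL × Css.
R₀ = 31.00 × 12 = 372.0 mg/h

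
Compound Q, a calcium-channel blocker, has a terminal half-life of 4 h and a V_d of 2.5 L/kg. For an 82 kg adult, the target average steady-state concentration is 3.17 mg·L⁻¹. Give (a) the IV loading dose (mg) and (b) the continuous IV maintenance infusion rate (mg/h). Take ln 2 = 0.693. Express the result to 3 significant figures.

(a) 650 mg; (b) 113 mg/h

Vd(total) = 82 kg × 2.5 L/kg = 205.0 L
LD = Vd × C = 205.0 × 3.17 = 649.9 mg
CL = 0.693 × Vd / t½ = 0.693 × 205.0 / 4 = 35.52 L/h
Infusion rate = CL × Css = 35.52 × 3.17 = 112.6 mg/h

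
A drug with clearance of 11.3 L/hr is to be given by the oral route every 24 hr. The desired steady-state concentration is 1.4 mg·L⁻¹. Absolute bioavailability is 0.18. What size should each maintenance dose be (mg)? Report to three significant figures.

D = CL × Css × τ / F = 11.30 × 1.4 × 24 / 0.18 = 2109 mg

2110 mg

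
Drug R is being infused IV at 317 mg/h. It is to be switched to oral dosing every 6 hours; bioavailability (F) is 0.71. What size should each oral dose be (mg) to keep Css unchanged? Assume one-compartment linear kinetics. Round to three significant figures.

To maintain the same Css, the systemic dosing rate must be unchanged: F·D/τ = infusion rate.
D = rate × τ / F = 317 × 6 / 0.71 = 2679 mg

2680 mg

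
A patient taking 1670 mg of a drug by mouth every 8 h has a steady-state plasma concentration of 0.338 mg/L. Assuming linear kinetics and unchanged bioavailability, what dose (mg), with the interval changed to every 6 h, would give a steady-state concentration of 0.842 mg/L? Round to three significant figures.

3120 mg

With linear kinetics, Css is proportional to dose rate (D/τ) at fixed clearance.
D₂ = D₁ × (Css,target / Css,current) × (τ₂/τ₁) = 1670 × (0.842/0.338) × (6/8) = 3120 mg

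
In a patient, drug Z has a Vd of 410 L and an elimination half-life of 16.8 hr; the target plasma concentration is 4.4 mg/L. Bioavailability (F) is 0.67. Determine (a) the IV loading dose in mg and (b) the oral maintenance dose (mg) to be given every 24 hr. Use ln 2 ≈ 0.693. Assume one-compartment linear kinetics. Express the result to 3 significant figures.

LD = Vd × C = 410.0 × 4.4 = 1804 mg
CL = 0.693 × Vd / t½ = 0.693 × 410.0 / 16.8 = 16.91 L/h
D = CL × Css × τ / F = 16.91 × 4.4 × 24 / 0.67 = 2665 mg

(a) 1800 mg; (b) 2670 mg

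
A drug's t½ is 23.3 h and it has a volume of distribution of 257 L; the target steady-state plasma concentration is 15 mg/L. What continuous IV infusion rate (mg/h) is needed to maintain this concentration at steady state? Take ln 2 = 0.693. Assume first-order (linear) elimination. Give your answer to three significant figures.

CL = ln 2 · Vd / t½ = 0.693 × 257.0 / 23.3 = 7.644 L/h
Infusion rate = CL × Css = 7.644 × 15 = 114.7 mg/h

115 mg/h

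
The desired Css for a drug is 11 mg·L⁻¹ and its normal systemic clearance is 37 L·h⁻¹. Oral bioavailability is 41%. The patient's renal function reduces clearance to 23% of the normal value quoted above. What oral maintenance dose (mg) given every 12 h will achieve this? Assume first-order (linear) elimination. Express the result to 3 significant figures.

2740 mg

Patient clearance = 0.23 × 37.00 = 8.510 L/h
D = CL × Css × τ / F = 8.510 × 11 × 12 / 0.41 = 2740 mg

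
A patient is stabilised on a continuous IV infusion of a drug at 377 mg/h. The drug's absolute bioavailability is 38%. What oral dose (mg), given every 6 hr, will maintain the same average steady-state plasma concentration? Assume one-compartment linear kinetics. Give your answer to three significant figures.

To maintain the same Css, the systemic dosing rate must be unchanged: F·D/τ = infusion rate.
D = rate × τ / F = 377 × 6 / 0.38 = 5953 mg

5950 mg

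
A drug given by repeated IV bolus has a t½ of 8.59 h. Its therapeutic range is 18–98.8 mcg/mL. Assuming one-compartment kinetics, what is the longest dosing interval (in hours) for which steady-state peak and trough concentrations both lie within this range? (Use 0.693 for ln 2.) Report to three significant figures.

k = 0.693 / t½ = 0.693 / 8.59 = 0.08068 h⁻¹
Between IV bolus doses, concentration decays as C = C₀·e^(−kτ), so C_peak/C_trough = e^(kτ).
τ_max = ln(C_peak/C_trough) / k = ln(98.8/18) / 0.08068 = 1.703 / 0.08068 = 21.11 h

21.1 h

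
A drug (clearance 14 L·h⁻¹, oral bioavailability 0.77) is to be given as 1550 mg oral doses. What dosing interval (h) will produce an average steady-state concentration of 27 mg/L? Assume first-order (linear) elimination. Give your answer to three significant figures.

F·D/τ = CL·Css → τ = F·D / (CL·Css).
τ = 0.77 × 1550 / (14 × 27) = 3.157 h

3.16 h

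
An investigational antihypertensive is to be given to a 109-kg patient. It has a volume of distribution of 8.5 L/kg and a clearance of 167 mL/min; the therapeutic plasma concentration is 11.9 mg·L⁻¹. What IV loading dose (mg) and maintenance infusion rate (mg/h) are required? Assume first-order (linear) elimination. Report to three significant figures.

Vd = 8.5 L/kg × 109 kg = 926.5 L
Loading dose = Vd × C = 926.5 × 11.9 = 11030 mg
Convert clearance: 167 mL/min × 60 min/h ÷ 1000 mL/L = 10.02 L/h
Maintenance: replace elimination → rate = CL × Css = 10.02 × 11.9 = 119.2 mg/h

(a) 11000 mg; (b) 119 mg/h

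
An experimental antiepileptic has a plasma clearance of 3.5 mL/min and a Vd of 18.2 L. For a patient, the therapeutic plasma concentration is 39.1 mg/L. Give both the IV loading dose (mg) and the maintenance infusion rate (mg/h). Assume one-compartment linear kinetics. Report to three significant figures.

(a) 712 mg; (b) 8.21 mg/h

LD = Vd · C_target = 18.20 × 39.1 = 711.6 mg
CL = 3.5 mL/min = 3.5 × 0.06 = 0.2100 L/h
Infusion rate = 0.2100 L/h × 39.1 mg/L = 8.211 mg/h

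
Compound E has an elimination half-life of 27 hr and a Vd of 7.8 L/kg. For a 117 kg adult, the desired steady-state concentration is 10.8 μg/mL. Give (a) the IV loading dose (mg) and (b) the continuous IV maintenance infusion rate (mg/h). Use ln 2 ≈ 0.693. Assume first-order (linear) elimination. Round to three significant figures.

Total Vd = 7.8 × 117 = 912.6 L
LD = Vd × C = 912.6 × 10.8 = 9856 mg
CL = 0.693 × Vd / t½ = 0.693 × 912.6 / 27 = 23.42 L/h
Infusion rate = CL × Css = 23.42 × 10.8 = 252.9 mg/h

(a) 9860 mg; (b) 253 mg/h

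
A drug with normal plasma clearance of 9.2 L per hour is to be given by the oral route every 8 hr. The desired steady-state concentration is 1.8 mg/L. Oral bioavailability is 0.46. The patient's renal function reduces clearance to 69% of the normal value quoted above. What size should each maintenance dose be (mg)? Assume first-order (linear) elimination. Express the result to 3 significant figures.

Patient clearance = 0.69 × 9.200 = 6.348 L/h
D = CL × Css × τ / F = 6.348 × 1.8 × 8 / 0.46 = 198.7 mg

199 mg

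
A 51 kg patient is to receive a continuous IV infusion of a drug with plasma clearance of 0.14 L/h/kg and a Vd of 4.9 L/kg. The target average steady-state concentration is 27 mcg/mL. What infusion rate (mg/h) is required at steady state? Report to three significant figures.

193 mg/h

CL = 0.14 L/h/kg × 51 kg = 7.140 L/h
Infusion rate = CL · Css = 7.140 L/h × 27 mg/L = 192.8 mg/h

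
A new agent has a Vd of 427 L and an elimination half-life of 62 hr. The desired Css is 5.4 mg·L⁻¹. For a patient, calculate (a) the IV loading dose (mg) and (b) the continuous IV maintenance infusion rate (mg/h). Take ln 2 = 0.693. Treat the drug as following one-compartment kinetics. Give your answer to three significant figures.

(a) 2310 mg; (b) 25.8 mg/h

LD = Vd × C = 427.0 × 5.4 = 2306 mg
CL = 0.693 × Vd / t½ = 0.693 × 427.0 / 62 = 4.773 L/h
Infusion rate = CL × Css = 4.773 × 5.4 = 25.77 mg/h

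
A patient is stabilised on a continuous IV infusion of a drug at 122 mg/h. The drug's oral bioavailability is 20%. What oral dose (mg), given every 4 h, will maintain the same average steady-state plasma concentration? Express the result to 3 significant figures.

2440 mg

To maintain the same Css, the systemic dosing rate must be unchanged: F·D/τ = infusion rate.
D = rate × τ / F = 122 × 4 / 0.2 = 2440 mg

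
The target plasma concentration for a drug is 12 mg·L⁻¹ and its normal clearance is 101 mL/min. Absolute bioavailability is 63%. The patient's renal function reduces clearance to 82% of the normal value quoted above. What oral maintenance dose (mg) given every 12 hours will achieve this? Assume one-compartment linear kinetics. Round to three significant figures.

1140 mg

CL = 101 mL/min = 101 × 0.06 = 6.060 L/h
Patient clearance = 0.82 × 6.060 = 4.969 L/h
D = CL × Css × τ / F = 4.969 × 12 × 12 / 0.63 = 1136 mg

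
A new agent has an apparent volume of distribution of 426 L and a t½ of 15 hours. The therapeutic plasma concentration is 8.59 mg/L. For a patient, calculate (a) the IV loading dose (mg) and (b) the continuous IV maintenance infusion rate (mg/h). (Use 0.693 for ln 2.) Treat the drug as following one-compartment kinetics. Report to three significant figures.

(a) 3660 mg; (b) 169 mg/h

LD = Vd × C = 426.0 × 8.59 = 3659 mg
CL = 0.693 × Vd / t½ = 0.693 × 426.0 / 15 = 19.68 L/h
Infusion rate = CL × Css = 19.68 × 8.59 = 169.1 mg/h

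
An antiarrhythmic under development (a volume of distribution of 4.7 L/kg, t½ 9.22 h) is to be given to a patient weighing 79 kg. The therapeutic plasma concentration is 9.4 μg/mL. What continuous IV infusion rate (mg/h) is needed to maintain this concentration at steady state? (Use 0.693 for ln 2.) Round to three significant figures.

262 mg/h

Vd(total) = 79 kg × 4.7 L/kg = 371.3 L
k = 0.693/9.22 = 0.07516 h⁻¹, so CL = k·Vd = 0.07516 × 371.3 = 27.91 L/h
Infusion rate = CL × Css = 27.91 × 9.4 = 262.4 mg/h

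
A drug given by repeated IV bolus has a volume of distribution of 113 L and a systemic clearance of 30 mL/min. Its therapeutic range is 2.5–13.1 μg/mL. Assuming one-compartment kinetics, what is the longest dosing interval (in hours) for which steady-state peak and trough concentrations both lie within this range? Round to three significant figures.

104 h

Convert clearance: 30 mL/min × 60 min/h ÷ 1000 mL/L = 1.800 L/h
k = CL / Vd = 1.800 / 113.0 = 0.01593 h⁻¹
Between IV bolus doses, concentration decays as C = C₀·e^(−kτ), so C_peak/C_trough = e^(kτ).
τ_max = ln(C_peak/C_trough) / k = ln(13.1/2.5) / 0.01593 = 1.656 / 0.01593 = 104.0 h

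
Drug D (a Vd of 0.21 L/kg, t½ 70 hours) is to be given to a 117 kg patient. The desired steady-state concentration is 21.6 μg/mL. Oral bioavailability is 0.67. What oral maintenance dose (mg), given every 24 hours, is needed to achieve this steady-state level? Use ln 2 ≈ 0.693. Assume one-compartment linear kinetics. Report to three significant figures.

Vd = 0.21 L/kg × 117 kg = 24.57 L
CL = ln 2 · Vd / t½ = 0.693 × 24.57 / 70 = 0.2432 L/h
D = CL × Css × τ / F = 0.2432 × 21.6 × 24 / 0.67 = 188.2 mg

188 mg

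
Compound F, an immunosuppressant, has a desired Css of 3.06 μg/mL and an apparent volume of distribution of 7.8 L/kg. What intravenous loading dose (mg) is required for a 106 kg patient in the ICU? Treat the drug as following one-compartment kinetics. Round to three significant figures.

Total Vd = 7.8 × 106 = 826.8 L
The loading dose fills Vd to the target concentration.
LD = Vd × C = 826.8 × 3.060 = 2530 mg

2530 mg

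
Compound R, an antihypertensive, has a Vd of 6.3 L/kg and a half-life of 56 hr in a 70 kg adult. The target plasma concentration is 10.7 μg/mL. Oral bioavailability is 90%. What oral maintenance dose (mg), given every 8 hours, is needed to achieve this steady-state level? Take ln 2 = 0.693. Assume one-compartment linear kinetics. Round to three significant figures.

Total Vd = 6.3 × 70 = 441.0 L
k = 0.693/56 = 0.01238 h⁻¹, so CL = k·Vd = 0.01238 × 441.0 = 5.460 L/h
D = CL × Css × τ / F = 5.460 × 10.7 × 8 / 0.9 = 519.3 mg

519 mg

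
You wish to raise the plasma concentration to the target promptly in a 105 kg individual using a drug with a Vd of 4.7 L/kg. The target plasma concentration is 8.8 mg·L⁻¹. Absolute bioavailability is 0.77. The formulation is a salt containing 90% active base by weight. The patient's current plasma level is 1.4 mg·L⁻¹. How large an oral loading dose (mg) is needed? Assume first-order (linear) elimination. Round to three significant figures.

Vd = 4.7 L/kg × 105 kg = 493.5 L
The loading dose fills Vd to the target concentration.
Concentration deficit ΔC = 8.8 − 1.4 = 7.400 mg/L
LD = Vd × ΔC / F / S = 493.5 × 7.400 / 0.77 / 0.9 = 5270 mg

5270 mg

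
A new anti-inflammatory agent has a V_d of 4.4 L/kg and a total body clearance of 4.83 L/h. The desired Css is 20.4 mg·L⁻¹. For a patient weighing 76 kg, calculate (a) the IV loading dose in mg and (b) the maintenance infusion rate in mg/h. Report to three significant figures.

Vd(total) = 76 kg × 4.4 L/kg = 334.4 L
LD = Vd · C_target = 334.4 × 20.4 = 6822 mg
Infusion rate = 4.830 L/h × 20.4 mg/L = 98.53 mg/h

(a) 6820 mg; (b) 98.5 mg/h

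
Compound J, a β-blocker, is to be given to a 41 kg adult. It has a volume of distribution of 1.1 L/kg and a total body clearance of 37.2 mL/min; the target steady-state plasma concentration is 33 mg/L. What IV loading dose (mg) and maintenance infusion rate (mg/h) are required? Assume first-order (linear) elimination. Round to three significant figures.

(a) 1490 mg; (b) 73.7 mg/h

Vd(total) = 41 kg × 1.1 L/kg = 45.10 L
Loading dose = Vd × C = 45.10 × 33 = 1488 mg
CL = 37.2 mL/min × 60/1000 = 2.232 L/h
Maintenance infusion rate = CL × Css = 2.232 × 33 = 73.66 mg/h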